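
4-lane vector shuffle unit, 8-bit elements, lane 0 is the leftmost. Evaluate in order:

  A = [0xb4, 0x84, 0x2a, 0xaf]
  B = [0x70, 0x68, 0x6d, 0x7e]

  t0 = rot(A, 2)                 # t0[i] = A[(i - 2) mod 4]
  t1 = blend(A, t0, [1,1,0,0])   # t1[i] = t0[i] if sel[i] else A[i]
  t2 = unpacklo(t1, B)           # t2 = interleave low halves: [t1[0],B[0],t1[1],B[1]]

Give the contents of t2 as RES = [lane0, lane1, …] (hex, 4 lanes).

→ t0 |2a|af|b4|84|
→ t1 |2a|af|2a|af|
→ t2 |2a|70|af|68|

RES = [0x2a, 0x70, 0xaf, 0x68]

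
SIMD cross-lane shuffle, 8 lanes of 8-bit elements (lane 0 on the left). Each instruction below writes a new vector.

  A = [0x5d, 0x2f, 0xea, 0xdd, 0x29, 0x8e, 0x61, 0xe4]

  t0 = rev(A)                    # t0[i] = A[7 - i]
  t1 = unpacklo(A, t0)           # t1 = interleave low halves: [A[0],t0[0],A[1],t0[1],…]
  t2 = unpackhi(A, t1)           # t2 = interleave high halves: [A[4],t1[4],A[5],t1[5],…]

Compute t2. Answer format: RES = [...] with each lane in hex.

  t0: e4 61 8e 29 dd ea 2f 5d
  t1: 5d e4 2f 61 ea 8e dd 29
  t2: 29 ea 8e 8e 61 dd e4 29

RES = [ 0x29  0xea  0x8e  0x8e  0x61  0xdd  0xe4  0x29 ]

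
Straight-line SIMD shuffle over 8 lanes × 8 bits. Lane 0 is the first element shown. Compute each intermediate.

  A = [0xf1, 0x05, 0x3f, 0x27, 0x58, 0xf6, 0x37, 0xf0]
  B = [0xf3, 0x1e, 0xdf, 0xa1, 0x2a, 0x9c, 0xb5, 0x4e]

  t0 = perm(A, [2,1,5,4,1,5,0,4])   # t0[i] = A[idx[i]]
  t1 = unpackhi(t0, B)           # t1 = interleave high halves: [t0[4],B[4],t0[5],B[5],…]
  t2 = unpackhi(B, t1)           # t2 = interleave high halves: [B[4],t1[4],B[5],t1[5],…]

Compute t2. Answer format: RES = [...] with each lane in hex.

RES = [ 0x2a  0xf1  0x9c  0xb5  0xb5  0x58  0x4e  0x4e ]

  t0: 3f 05 f6 58 05 f6 f1 58
  t1: 05 2a f6 9c f1 b5 58 4e
  t2: 2a f1 9c b5 b5 58 4e 4e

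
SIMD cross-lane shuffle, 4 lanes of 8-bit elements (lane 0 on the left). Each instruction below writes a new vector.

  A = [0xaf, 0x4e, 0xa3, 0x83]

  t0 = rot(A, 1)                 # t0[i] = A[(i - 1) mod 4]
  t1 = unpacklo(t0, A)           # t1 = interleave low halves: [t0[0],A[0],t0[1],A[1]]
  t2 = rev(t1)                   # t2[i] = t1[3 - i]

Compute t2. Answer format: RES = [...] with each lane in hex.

RES = [0x4e, 0xaf, 0xaf, 0x83]

  t0: 83 af 4e a3
  t1: 83 af af 4e
  t2: 4e af af 83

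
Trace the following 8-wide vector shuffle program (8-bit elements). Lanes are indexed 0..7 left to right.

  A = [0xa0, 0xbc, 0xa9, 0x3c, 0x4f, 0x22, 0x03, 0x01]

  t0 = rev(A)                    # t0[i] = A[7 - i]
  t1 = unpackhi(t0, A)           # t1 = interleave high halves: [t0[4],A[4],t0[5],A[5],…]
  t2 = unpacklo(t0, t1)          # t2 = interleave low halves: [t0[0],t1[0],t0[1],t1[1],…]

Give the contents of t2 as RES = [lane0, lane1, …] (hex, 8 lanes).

RES = [0x01, 0x3c, 0x03, 0x4f, 0x22, 0xa9, 0x4f, 0x22]

→ t0 |01|03|22|4f|3c|a9|bc|a0|
→ t1 |3c|4f|a9|22|bc|03|a0|01|
→ t2 |01|3c|03|4f|22|a9|4f|22|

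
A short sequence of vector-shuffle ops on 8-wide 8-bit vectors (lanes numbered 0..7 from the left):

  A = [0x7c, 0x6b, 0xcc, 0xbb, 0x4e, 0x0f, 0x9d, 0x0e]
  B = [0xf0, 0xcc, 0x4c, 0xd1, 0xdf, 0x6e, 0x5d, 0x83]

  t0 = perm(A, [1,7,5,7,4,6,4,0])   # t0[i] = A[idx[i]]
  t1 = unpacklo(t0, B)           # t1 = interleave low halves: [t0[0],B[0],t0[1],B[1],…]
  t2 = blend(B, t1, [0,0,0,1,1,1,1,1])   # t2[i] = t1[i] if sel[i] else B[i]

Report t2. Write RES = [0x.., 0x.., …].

t0 = [0x6b, 0x0e, 0x0f, 0x0e, 0x4e, 0x9d, 0x4e, 0x7c]
t1 = [0x6b, 0xf0, 0x0e, 0xcc, 0x0f, 0x4c, 0x0e, 0xd1]
t2 = [0xf0, 0xcc, 0x4c, 0xcc, 0x0f, 0x4c, 0x0e, 0xd1]

RES = [0xf0, 0xcc, 0x4c, 0xcc, 0x0f, 0x4c, 0x0e, 0xd1]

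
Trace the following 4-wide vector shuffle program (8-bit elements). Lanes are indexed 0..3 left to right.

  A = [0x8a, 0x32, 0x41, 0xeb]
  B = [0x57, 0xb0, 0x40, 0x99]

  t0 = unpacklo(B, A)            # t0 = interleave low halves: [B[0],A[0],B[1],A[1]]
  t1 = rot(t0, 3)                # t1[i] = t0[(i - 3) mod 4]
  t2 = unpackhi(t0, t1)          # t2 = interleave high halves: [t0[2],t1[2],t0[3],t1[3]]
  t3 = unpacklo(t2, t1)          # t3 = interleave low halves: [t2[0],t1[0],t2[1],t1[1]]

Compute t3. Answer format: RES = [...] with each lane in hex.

RES = [0xb0, 0x8a, 0x32, 0xb0]

→ t0 |57|8a|b0|32|
→ t1 |8a|b0|32|57|
→ t2 |b0|32|32|57|
→ t3 |b0|8a|32|b0|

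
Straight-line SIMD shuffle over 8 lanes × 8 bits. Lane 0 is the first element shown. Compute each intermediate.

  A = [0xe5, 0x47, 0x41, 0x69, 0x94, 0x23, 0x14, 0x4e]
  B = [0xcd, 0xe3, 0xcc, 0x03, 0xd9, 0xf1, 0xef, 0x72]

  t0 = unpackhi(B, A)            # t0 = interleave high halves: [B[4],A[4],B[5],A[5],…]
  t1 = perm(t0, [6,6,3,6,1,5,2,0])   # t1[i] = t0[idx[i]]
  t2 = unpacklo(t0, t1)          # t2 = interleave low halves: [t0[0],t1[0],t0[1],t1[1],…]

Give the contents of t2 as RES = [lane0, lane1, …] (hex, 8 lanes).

RES = [ 0xd9  0x72  0x94  0x72  0xf1  0x23  0x23  0x72 ]

→ t0 |d9|94|f1|23|ef|14|72|4e|
→ t1 |72|72|23|72|94|14|f1|d9|
→ t2 |d9|72|94|72|f1|23|23|72|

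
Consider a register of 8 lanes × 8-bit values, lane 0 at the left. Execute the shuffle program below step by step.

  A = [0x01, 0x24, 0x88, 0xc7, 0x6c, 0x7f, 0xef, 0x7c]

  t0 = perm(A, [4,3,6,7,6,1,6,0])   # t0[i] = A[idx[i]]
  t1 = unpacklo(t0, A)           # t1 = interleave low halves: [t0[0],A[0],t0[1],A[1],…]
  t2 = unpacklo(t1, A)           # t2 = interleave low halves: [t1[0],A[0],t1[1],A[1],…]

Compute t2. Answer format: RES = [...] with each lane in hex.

RES = [0x6c, 0x01, 0x01, 0x24, 0xc7, 0x88, 0x24, 0xc7]

t0 = [0x6c, 0xc7, 0xef, 0x7c, 0xef, 0x24, 0xef, 0x01]
t1 = [0x6c, 0x01, 0xc7, 0x24, 0xef, 0x88, 0x7c, 0xc7]
t2 = [0x6c, 0x01, 0x01, 0x24, 0xc7, 0x88, 0x24, 0xc7]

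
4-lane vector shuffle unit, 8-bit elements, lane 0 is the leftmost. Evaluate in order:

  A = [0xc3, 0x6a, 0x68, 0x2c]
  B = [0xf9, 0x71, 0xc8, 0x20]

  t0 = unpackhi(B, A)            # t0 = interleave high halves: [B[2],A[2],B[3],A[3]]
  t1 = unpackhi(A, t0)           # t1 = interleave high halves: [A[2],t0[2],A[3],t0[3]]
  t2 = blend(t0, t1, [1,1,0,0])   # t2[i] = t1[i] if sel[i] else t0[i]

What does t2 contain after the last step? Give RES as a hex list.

RES = [ 0x68  0x20  0x20  0x2c ]

→ t0 |c8|68|20|2c|
→ t1 |68|20|2c|2c|
→ t2 |68|20|20|2c|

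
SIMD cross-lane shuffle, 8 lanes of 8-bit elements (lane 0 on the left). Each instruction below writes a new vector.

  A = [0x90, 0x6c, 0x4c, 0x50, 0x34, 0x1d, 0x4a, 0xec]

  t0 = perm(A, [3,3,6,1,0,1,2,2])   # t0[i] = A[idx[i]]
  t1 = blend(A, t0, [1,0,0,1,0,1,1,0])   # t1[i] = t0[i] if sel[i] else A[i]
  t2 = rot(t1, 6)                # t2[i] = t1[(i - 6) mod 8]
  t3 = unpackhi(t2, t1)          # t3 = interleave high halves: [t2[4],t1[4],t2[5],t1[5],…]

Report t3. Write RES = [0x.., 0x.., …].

RES = [0x4c, 0x34, 0xec, 0x6c, 0x50, 0x4c, 0x6c, 0xec]

→ t0 |50|50|4a|6c|90|6c|4c|4c|
→ t1 |50|6c|4c|6c|34|6c|4c|ec|
→ t2 |4c|6c|34|6c|4c|ec|50|6c|
→ t3 |4c|34|ec|6c|50|4c|6c|ec|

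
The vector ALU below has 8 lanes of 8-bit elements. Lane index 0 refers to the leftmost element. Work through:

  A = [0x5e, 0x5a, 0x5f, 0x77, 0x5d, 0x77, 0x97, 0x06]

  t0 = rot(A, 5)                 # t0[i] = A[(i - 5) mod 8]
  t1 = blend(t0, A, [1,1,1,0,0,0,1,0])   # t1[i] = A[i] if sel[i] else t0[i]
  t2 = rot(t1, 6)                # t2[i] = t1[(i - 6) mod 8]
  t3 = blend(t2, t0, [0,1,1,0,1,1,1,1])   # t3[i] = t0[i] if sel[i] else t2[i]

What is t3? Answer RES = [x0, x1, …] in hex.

RES = [ 0x5f  0x5d  0x77  0x5e  0x06  0x5e  0x5a  0x5f ]

→ t0 |77|5d|77|97|06|5e|5a|5f|
→ t1 |5e|5a|5f|97|06|5e|97|5f|
→ t2 |5f|97|06|5e|97|5f|5e|5a|
→ t3 |5f|5d|77|5e|06|5e|5a|5f|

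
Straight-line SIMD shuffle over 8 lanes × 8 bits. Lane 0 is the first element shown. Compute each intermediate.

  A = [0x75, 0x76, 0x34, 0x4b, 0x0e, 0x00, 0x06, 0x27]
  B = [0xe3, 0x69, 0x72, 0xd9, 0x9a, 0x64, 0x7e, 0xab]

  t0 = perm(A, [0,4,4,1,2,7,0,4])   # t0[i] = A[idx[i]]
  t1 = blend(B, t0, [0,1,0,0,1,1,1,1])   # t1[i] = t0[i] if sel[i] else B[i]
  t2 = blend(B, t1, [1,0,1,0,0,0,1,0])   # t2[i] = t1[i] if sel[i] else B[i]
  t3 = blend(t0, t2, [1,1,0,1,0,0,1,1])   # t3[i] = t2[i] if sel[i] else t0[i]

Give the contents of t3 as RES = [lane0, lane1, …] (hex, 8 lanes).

t0 = [0x75, 0x0e, 0x0e, 0x76, 0x34, 0x27, 0x75, 0x0e]
t1 = [0xe3, 0x0e, 0x72, 0xd9, 0x34, 0x27, 0x75, 0x0e]
t2 = [0xe3, 0x69, 0x72, 0xd9, 0x9a, 0x64, 0x75, 0xab]
t3 = [0xe3, 0x69, 0x0e, 0xd9, 0x34, 0x27, 0x75, 0xab]

RES = [ 0xe3  0x69  0x0e  0xd9  0x34  0x27  0x75  0xab ]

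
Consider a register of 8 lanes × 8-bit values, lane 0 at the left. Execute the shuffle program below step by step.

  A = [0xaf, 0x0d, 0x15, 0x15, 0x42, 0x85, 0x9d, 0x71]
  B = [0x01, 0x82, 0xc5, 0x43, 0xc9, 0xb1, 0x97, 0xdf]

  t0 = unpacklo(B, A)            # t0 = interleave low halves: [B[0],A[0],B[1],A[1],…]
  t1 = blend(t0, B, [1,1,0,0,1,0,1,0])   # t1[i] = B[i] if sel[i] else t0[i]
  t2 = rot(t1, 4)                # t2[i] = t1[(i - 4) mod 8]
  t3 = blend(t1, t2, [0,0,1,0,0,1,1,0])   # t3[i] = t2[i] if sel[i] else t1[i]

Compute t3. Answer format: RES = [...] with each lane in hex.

t0 = [0x01, 0xaf, 0x82, 0x0d, 0xc5, 0x15, 0x43, 0x15]
t1 = [0x01, 0x82, 0x82, 0x0d, 0xc9, 0x15, 0x97, 0x15]
t2 = [0xc9, 0x15, 0x97, 0x15, 0x01, 0x82, 0x82, 0x0d]
t3 = [0x01, 0x82, 0x97, 0x0d, 0xc9, 0x82, 0x82, 0x15]

RES = [ 0x01  0x82  0x97  0x0d  0xc9  0x82  0x82  0x15 ]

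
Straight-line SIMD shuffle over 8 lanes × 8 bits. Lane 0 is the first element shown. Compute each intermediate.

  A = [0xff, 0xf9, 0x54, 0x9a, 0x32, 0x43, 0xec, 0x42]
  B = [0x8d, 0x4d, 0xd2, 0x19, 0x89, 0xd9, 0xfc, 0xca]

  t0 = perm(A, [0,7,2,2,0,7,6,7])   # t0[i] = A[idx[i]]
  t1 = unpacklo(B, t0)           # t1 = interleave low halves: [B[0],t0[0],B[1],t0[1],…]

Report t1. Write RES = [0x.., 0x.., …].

RES = [ 0x8d  0xff  0x4d  0x42  0xd2  0x54  0x19  0x54 ]

t0 = [0xff, 0x42, 0x54, 0x54, 0xff, 0x42, 0xec, 0x42]
t1 = [0x8d, 0xff, 0x4d, 0x42, 0xd2, 0x54, 0x19, 0x54]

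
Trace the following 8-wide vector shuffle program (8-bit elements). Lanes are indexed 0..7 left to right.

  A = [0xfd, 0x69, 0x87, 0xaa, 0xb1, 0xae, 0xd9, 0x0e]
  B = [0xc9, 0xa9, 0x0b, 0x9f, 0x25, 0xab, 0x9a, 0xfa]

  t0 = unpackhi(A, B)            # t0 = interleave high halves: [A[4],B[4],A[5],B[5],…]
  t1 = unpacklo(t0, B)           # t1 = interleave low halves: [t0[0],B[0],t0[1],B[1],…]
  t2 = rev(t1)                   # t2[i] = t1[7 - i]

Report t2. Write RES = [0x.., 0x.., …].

RES = [0x9f, 0xab, 0x0b, 0xae, 0xa9, 0x25, 0xc9, 0xb1]

→ t0 |b1|25|ae|ab|d9|9a|0e|fa|
→ t1 |b1|c9|25|a9|ae|0b|ab|9f|
→ t2 |9f|ab|0b|ae|a9|25|c9|b1|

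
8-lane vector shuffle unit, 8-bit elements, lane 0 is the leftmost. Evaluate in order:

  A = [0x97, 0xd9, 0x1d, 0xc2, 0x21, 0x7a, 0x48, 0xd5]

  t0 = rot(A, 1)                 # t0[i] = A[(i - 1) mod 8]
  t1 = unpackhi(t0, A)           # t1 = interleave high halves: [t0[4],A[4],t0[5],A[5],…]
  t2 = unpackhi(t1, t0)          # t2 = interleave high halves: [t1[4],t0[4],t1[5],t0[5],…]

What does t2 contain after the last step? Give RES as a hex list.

t0 = [0xd5, 0x97, 0xd9, 0x1d, 0xc2, 0x21, 0x7a, 0x48]
t1 = [0xc2, 0x21, 0x21, 0x7a, 0x7a, 0x48, 0x48, 0xd5]
t2 = [0x7a, 0xc2, 0x48, 0x21, 0x48, 0x7a, 0xd5, 0x48]

RES = [ 0x7a  0xc2  0x48  0x21  0x48  0x7a  0xd5  0x48 ]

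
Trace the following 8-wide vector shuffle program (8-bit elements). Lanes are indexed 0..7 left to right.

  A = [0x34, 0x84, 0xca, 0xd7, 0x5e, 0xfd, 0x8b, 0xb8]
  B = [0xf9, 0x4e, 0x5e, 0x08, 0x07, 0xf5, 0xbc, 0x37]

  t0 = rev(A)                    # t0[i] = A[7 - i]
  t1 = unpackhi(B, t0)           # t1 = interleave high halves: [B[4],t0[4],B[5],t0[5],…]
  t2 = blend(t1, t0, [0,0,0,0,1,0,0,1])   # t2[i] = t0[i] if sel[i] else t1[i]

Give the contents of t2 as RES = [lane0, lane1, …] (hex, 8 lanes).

RES = [ 0x07  0xd7  0xf5  0xca  0xd7  0x84  0x37  0x34 ]

  t0: b8 8b fd 5e d7 ca 84 34
  t1: 07 d7 f5 ca bc 84 37 34
  t2: 07 d7 f5 ca d7 84 37 34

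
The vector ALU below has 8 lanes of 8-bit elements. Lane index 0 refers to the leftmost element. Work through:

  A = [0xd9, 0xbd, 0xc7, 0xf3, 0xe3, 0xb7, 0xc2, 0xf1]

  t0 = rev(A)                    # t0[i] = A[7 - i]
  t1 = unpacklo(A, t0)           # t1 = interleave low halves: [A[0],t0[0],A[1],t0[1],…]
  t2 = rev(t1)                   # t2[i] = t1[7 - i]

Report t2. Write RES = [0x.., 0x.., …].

  t0: f1 c2 b7 e3 f3 c7 bd d9
  t1: d9 f1 bd c2 c7 b7 f3 e3
  t2: e3 f3 b7 c7 c2 bd f1 d9

RES = [0xe3, 0xf3, 0xb7, 0xc7, 0xc2, 0xbd, 0xf1, 0xd9]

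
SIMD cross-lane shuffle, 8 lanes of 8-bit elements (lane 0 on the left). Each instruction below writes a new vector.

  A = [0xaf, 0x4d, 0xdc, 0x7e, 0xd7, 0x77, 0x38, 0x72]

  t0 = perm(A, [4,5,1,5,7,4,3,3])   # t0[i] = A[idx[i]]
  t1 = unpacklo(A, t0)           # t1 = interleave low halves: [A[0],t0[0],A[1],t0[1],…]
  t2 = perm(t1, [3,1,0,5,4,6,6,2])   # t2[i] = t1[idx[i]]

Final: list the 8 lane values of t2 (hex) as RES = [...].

RES = [ 0x77  0xd7  0xaf  0x4d  0xdc  0x7e  0x7e  0x4d ]

t0 = [0xd7, 0x77, 0x4d, 0x77, 0x72, 0xd7, 0x7e, 0x7e]
t1 = [0xaf, 0xd7, 0x4d, 0x77, 0xdc, 0x4d, 0x7e, 0x77]
t2 = [0x77, 0xd7, 0xaf, 0x4d, 0xdc, 0x7e, 0x7e, 0x4d]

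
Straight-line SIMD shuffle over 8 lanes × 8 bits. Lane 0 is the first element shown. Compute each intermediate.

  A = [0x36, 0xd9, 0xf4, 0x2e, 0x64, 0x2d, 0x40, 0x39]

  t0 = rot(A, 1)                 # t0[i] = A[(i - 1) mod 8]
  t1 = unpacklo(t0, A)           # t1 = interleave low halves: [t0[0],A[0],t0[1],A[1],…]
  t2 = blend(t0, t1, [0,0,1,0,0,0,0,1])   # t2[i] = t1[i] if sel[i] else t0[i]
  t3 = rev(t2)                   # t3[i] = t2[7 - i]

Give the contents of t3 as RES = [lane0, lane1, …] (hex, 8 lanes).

RES = [ 0x2e  0x2d  0x64  0x2e  0xf4  0x36  0x36  0x39 ]

  t0: 39 36 d9 f4 2e 64 2d 40
  t1: 39 36 36 d9 d9 f4 f4 2e
  t2: 39 36 36 f4 2e 64 2d 2e
  t3: 2e 2d 64 2e f4 36 36 39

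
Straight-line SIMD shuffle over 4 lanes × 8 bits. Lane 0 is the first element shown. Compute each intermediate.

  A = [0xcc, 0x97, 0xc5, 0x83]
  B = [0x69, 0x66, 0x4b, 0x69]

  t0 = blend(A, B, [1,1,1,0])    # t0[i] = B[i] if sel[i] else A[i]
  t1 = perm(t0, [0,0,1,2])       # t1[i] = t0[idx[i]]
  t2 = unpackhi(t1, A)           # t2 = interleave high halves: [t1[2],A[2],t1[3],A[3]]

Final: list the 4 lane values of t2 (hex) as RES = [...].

RES = [ 0x66  0xc5  0x4b  0x83 ]

→ t0 |69|66|4b|83|
→ t1 |69|69|66|4b|
→ t2 |66|c5|4b|83|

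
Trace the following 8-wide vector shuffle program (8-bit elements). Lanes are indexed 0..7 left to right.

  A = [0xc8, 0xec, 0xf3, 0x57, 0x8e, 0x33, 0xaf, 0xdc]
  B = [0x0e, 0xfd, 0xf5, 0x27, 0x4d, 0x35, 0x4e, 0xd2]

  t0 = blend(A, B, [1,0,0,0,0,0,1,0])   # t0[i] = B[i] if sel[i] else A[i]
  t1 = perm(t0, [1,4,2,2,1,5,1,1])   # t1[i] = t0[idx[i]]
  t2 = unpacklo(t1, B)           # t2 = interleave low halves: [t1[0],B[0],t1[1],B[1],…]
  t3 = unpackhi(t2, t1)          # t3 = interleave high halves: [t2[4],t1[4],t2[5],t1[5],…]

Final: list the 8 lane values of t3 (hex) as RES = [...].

t0 = [0x0e, 0xec, 0xf3, 0x57, 0x8e, 0x33, 0x4e, 0xdc]
t1 = [0xec, 0x8e, 0xf3, 0xf3, 0xec, 0x33, 0xec, 0xec]
t2 = [0xec, 0x0e, 0x8e, 0xfd, 0xf3, 0xf5, 0xf3, 0x27]
t3 = [0xf3, 0xec, 0xf5, 0x33, 0xf3, 0xec, 0x27, 0xec]

RES = [ 0xf3  0xec  0xf5  0x33  0xf3  0xec  0x27  0xec ]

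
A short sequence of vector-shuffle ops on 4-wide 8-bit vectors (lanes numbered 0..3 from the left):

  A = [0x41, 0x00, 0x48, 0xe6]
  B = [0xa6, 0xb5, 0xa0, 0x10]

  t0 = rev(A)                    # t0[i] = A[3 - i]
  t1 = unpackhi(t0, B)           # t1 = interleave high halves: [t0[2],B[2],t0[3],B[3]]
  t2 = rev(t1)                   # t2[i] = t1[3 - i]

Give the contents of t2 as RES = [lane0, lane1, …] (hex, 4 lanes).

RES = [0x10, 0x41, 0xa0, 0x00]

  t0: e6 48 00 41
  t1: 00 a0 41 10
  t2: 10 41 a0 00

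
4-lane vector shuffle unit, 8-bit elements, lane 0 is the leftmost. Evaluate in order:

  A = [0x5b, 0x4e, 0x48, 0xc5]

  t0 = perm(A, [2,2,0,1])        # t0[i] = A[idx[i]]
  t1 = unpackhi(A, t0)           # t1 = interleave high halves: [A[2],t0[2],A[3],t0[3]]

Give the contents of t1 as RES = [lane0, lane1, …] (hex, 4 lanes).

RES = [0x48, 0x5b, 0xc5, 0x4e]

→ t0 |48|48|5b|4e|
→ t1 |48|5b|c5|4e|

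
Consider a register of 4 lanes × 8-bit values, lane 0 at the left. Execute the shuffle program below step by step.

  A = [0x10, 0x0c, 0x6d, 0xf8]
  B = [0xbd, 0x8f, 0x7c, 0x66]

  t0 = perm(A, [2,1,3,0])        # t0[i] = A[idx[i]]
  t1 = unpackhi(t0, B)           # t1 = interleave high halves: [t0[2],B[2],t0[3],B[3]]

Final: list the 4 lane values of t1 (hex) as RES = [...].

RES = [ 0xf8  0x7c  0x10  0x66 ]

→ t0 |6d|0c|f8|10|
→ t1 |f8|7c|10|66|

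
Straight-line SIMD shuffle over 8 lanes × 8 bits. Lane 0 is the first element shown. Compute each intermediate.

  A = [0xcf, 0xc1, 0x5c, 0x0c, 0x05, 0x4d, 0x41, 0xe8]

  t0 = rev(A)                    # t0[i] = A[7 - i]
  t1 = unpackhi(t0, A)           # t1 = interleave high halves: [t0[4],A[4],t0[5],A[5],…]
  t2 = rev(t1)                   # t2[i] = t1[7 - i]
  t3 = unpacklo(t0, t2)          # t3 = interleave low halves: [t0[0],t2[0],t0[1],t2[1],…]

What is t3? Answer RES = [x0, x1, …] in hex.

→ t0 |e8|41|4d|05|0c|5c|c1|cf|
→ t1 |0c|05|5c|4d|c1|41|cf|e8|
→ t2 |e8|cf|41|c1|4d|5c|05|0c|
→ t3 |e8|e8|41|cf|4d|41|05|c1|

RES = [ 0xe8  0xe8  0x41  0xcf  0x4d  0x41  0x05  0xc1 ]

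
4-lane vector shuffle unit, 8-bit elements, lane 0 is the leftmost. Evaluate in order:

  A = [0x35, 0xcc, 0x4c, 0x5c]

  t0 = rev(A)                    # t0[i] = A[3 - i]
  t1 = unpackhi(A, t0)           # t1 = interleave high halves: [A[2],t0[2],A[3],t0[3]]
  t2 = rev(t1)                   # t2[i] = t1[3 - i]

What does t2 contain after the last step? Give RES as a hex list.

RES = [0x35, 0x5c, 0xcc, 0x4c]

t0 = [0x5c, 0x4c, 0xcc, 0x35]
t1 = [0x4c, 0xcc, 0x5c, 0x35]
t2 = [0x35, 0x5c, 0xcc, 0x4c]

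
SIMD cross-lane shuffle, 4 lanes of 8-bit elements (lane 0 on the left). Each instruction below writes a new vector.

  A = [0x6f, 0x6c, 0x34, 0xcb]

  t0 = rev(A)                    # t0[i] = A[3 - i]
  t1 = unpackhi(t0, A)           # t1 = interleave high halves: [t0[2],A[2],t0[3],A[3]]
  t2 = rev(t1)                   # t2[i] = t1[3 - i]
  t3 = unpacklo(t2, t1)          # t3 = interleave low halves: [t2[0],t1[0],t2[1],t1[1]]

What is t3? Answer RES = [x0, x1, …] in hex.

  t0: cb 34 6c 6f
  t1: 6c 34 6f cb
  t2: cb 6f 34 6c
  t3: cb 6c 6f 34

RES = [ 0xcb  0x6c  0x6f  0x34 ]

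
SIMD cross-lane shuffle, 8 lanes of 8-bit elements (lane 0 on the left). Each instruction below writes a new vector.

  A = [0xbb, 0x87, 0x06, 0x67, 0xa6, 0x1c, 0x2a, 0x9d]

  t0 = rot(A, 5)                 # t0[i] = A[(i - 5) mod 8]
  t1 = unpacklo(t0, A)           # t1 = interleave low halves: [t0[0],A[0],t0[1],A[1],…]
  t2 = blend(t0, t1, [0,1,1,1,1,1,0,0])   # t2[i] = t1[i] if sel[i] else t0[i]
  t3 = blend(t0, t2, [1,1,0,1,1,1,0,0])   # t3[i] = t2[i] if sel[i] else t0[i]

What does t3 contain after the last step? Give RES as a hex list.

RES = [ 0x67  0xbb  0x1c  0x87  0x1c  0x06  0x87  0x06 ]

→ t0 |67|a6|1c|2a|9d|bb|87|06|
→ t1 |67|bb|a6|87|1c|06|2a|67|
→ t2 |67|bb|a6|87|1c|06|87|06|
→ t3 |67|bb|1c|87|1c|06|87|06|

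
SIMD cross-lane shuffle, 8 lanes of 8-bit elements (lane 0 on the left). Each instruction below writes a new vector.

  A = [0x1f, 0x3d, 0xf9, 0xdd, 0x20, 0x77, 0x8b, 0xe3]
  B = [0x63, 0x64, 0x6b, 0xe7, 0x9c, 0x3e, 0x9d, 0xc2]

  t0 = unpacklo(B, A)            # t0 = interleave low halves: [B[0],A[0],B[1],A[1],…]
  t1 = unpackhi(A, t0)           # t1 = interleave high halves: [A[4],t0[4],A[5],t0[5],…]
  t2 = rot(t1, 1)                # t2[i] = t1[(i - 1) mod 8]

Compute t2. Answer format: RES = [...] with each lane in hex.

RES = [0xdd, 0x20, 0x6b, 0x77, 0xf9, 0x8b, 0xe7, 0xe3]

  t0: 63 1f 64 3d 6b f9 e7 dd
  t1: 20 6b 77 f9 8b e7 e3 dd
  t2: dd 20 6b 77 f9 8b e7 e3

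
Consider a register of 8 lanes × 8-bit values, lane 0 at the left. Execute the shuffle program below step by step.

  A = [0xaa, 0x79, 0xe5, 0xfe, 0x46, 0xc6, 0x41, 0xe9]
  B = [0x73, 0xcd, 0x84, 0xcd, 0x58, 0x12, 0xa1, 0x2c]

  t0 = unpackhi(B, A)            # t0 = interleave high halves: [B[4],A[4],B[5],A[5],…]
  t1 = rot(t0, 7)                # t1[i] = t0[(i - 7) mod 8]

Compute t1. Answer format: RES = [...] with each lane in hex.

RES = [ 0x46  0x12  0xc6  0xa1  0x41  0x2c  0xe9  0x58 ]

  t0: 58 46 12 c6 a1 41 2c e9
  t1: 46 12 c6 a1 41 2c e9 58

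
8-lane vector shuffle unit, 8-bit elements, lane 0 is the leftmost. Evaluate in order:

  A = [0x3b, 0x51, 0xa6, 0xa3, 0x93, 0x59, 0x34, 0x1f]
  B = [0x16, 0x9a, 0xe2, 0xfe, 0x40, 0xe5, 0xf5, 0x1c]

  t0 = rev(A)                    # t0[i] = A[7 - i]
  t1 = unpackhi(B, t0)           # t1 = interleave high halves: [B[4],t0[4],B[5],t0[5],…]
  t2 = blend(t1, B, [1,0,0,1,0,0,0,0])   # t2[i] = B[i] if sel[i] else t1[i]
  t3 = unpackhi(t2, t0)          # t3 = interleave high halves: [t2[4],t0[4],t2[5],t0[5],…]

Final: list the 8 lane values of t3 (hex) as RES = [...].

RES = [0xf5, 0xa3, 0x51, 0xa6, 0x1c, 0x51, 0x3b, 0x3b]

  t0: 1f 34 59 93 a3 a6 51 3b
  t1: 40 a3 e5 a6 f5 51 1c 3b
  t2: 16 a3 e5 fe f5 51 1c 3b
  t3: f5 a3 51 a6 1c 51 3b 3b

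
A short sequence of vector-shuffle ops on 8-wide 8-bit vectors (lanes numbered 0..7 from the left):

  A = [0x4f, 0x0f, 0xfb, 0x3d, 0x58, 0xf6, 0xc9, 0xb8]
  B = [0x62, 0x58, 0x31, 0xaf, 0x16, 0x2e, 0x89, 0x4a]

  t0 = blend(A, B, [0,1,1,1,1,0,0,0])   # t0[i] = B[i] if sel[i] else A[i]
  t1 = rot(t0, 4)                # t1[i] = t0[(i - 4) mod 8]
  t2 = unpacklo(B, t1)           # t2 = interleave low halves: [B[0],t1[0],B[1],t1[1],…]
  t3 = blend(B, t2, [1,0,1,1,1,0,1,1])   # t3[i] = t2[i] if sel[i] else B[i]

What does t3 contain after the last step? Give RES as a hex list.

→ t0 |4f|58|31|af|16|f6|c9|b8|
→ t1 |16|f6|c9|b8|4f|58|31|af|
→ t2 |62|16|58|f6|31|c9|af|b8|
→ t3 |62|58|58|f6|31|2e|af|b8|

RES = [0x62, 0x58, 0x58, 0xf6, 0x31, 0x2e, 0xaf, 0xb8]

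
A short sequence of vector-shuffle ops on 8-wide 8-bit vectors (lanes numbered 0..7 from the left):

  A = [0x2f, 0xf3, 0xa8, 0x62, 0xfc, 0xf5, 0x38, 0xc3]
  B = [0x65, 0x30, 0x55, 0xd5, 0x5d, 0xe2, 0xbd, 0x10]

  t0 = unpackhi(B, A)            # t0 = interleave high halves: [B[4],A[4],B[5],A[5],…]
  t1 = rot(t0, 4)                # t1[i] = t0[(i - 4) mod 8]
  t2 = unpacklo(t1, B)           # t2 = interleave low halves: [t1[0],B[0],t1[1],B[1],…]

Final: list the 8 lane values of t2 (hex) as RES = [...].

→ t0 |5d|fc|e2|f5|bd|38|10|c3|
→ t1 |bd|38|10|c3|5d|fc|e2|f5|
→ t2 |bd|65|38|30|10|55|c3|d5|

RES = [0xbd, 0x65, 0x38, 0x30, 0x10, 0x55, 0xc3, 0xd5]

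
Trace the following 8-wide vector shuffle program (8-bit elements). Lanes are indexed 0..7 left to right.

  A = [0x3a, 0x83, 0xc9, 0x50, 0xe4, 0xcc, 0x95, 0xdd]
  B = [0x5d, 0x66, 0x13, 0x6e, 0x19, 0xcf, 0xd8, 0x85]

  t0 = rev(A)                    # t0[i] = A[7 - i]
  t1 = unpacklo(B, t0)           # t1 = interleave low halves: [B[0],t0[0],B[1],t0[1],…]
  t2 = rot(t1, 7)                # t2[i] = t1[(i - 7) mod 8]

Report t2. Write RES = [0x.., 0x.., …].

  t0: dd 95 cc e4 50 c9 83 3a
  t1: 5d dd 66 95 13 cc 6e e4
  t2: dd 66 95 13 cc 6e e4 5d

RES = [0xdd, 0x66, 0x95, 0x13, 0xcc, 0x6e, 0xe4, 0x5d]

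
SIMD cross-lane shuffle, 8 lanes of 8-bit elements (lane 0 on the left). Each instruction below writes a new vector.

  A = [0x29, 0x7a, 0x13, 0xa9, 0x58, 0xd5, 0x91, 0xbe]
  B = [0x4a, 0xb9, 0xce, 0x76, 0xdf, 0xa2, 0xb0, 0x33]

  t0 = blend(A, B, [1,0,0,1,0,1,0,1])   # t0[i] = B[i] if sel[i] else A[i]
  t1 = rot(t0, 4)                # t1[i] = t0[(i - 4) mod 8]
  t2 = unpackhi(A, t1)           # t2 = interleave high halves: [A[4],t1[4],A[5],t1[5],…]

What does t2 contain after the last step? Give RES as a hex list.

t0 = [0x4a, 0x7a, 0x13, 0x76, 0x58, 0xa2, 0x91, 0x33]
t1 = [0x58, 0xa2, 0x91, 0x33, 0x4a, 0x7a, 0x13, 0x76]
t2 = [0x58, 0x4a, 0xd5, 0x7a, 0x91, 0x13, 0xbe, 0x76]

RES = [0x58, 0x4a, 0xd5, 0x7a, 0x91, 0x13, 0xbe, 0x76]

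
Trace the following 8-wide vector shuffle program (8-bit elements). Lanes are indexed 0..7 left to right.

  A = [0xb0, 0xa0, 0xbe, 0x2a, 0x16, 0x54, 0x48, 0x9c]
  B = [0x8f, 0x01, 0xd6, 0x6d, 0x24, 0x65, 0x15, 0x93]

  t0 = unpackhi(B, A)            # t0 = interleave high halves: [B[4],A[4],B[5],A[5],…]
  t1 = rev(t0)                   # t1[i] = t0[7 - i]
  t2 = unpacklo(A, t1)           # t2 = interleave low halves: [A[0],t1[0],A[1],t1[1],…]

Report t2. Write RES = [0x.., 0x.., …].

RES = [ 0xb0  0x9c  0xa0  0x93  0xbe  0x48  0x2a  0x15 ]

t0 = [0x24, 0x16, 0x65, 0x54, 0x15, 0x48, 0x93, 0x9c]
t1 = [0x9c, 0x93, 0x48, 0x15, 0x54, 0x65, 0x16, 0x24]
t2 = [0xb0, 0x9c, 0xa0, 0x93, 0xbe, 0x48, 0x2a, 0x15]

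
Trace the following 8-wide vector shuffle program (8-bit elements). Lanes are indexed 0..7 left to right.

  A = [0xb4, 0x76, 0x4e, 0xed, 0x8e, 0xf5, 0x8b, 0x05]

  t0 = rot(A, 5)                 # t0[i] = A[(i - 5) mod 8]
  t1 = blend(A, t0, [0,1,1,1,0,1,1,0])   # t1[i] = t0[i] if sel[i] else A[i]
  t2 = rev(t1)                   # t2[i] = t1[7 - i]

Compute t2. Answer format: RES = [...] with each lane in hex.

RES = [0x05, 0x76, 0xb4, 0x8e, 0x8b, 0xf5, 0x8e, 0xb4]

→ t0 |ed|8e|f5|8b|05|b4|76|4e|
→ t1 |b4|8e|f5|8b|8e|b4|76|05|
→ t2 |05|76|b4|8e|8b|f5|8e|b4|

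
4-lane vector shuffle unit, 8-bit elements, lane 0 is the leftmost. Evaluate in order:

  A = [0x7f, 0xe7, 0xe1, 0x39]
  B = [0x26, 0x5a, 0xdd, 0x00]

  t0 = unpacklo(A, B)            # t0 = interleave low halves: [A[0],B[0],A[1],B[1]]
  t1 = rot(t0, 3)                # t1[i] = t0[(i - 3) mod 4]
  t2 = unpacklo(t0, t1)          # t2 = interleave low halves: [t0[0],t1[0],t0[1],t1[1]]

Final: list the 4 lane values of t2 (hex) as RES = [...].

RES = [0x7f, 0x26, 0x26, 0xe7]

  t0: 7f 26 e7 5a
  t1: 26 e7 5a 7f
  t2: 7f 26 26 e7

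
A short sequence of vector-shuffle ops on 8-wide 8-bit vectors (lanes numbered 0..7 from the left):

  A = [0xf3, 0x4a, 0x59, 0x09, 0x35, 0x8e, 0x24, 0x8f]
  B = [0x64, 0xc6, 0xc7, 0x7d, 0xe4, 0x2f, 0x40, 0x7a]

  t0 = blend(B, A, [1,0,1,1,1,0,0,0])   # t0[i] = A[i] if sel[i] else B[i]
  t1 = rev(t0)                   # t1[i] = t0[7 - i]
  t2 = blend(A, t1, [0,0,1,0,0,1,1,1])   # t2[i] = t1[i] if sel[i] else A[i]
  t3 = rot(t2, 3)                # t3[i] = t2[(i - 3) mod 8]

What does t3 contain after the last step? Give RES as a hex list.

→ t0 |f3|c6|59|09|35|2f|40|7a|
→ t1 |7a|40|2f|35|09|59|c6|f3|
→ t2 |f3|4a|2f|09|35|59|c6|f3|
→ t3 |59|c6|f3|f3|4a|2f|09|35|

RES = [ 0x59  0xc6  0xf3  0xf3  0x4a  0x2f  0x09  0x35 ]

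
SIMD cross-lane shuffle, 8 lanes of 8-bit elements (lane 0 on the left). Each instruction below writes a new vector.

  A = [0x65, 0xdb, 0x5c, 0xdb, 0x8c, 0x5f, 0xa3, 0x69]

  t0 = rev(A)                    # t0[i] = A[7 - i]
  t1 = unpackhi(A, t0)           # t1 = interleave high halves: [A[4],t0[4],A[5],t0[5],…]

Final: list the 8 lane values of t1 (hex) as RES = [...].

RES = [ 0x8c  0xdb  0x5f  0x5c  0xa3  0xdb  0x69  0x65 ]

→ t0 |69|a3|5f|8c|db|5c|db|65|
→ t1 |8c|db|5f|5c|a3|db|69|65|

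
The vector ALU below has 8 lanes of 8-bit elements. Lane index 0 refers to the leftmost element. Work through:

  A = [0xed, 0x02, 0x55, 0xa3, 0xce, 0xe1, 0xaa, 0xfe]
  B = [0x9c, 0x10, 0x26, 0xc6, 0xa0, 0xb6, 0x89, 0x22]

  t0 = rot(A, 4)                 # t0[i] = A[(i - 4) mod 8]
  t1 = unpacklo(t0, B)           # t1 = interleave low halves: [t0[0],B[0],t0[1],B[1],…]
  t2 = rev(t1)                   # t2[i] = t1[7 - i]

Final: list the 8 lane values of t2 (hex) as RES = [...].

t0 = [0xce, 0xe1, 0xaa, 0xfe, 0xed, 0x02, 0x55, 0xa3]
t1 = [0xce, 0x9c, 0xe1, 0x10, 0xaa, 0x26, 0xfe, 0xc6]
t2 = [0xc6, 0xfe, 0x26, 0xaa, 0x10, 0xe1, 0x9c, 0xce]

RES = [0xc6, 0xfe, 0x26, 0xaa, 0x10, 0xe1, 0x9c, 0xce]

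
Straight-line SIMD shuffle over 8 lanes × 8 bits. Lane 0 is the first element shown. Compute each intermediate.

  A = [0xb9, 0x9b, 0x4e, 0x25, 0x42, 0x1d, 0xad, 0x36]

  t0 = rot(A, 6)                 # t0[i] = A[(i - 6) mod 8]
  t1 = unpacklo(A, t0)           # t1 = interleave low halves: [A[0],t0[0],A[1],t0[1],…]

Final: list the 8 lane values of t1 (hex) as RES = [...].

RES = [ 0xb9  0x4e  0x9b  0x25  0x4e  0x42  0x25  0x1d ]

  t0: 4e 25 42 1d ad 36 b9 9b
  t1: b9 4e 9b 25 4e 42 25 1d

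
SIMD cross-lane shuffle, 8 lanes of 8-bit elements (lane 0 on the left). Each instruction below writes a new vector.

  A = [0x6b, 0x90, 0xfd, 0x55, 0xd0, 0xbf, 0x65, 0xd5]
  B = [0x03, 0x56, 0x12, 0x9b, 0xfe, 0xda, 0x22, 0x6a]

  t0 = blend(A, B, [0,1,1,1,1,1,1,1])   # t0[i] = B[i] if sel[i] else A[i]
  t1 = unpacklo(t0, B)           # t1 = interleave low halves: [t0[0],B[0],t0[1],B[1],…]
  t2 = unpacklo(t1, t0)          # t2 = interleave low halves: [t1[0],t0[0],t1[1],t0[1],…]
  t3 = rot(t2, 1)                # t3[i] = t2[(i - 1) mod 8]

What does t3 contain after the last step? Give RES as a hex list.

RES = [0x9b, 0x6b, 0x6b, 0x03, 0x56, 0x56, 0x12, 0x56]

→ t0 |6b|56|12|9b|fe|da|22|6a|
→ t1 |6b|03|56|56|12|12|9b|9b|
→ t2 |6b|6b|03|56|56|12|56|9b|
→ t3 |9b|6b|6b|03|56|56|12|56|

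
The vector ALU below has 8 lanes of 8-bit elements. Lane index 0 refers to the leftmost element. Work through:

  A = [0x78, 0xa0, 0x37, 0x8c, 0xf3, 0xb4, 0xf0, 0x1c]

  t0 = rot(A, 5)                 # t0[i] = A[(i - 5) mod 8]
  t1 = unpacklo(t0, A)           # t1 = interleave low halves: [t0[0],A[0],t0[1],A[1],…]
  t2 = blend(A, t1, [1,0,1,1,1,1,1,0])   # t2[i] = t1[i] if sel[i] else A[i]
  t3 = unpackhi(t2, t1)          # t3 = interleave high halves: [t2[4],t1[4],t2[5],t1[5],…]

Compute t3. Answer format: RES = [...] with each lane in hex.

→ t0 |8c|f3|b4|f0|1c|78|a0|37|
→ t1 |8c|78|f3|a0|b4|37|f0|8c|
→ t2 |8c|a0|f3|a0|b4|37|f0|1c|
→ t3 |b4|b4|37|37|f0|f0|1c|8c|

RES = [0xb4, 0xb4, 0x37, 0x37, 0xf0, 0xf0, 0x1c, 0x8c]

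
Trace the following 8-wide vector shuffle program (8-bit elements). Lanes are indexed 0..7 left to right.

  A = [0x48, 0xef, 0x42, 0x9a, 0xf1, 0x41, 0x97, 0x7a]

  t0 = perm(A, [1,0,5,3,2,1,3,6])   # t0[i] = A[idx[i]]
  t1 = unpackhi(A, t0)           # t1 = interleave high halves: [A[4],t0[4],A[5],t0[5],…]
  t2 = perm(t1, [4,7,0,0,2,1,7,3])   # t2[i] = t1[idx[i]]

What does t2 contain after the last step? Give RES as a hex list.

RES = [0x97, 0x97, 0xf1, 0xf1, 0x41, 0x42, 0x97, 0xef]

  t0: ef 48 41 9a 42 ef 9a 97
  t1: f1 42 41 ef 97 9a 7a 97
  t2: 97 97 f1 f1 41 42 97 ef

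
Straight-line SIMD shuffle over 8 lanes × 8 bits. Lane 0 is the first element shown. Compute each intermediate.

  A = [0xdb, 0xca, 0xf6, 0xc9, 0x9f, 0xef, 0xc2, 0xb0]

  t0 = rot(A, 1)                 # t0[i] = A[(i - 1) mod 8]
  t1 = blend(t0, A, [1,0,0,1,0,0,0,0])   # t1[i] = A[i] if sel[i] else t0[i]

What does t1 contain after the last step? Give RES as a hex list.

→ t0 |b0|db|ca|f6|c9|9f|ef|c2|
→ t1 |db|db|ca|c9|c9|9f|ef|c2|

RES = [ 0xdb  0xdb  0xca  0xc9  0xc9  0x9f  0xef  0xc2 ]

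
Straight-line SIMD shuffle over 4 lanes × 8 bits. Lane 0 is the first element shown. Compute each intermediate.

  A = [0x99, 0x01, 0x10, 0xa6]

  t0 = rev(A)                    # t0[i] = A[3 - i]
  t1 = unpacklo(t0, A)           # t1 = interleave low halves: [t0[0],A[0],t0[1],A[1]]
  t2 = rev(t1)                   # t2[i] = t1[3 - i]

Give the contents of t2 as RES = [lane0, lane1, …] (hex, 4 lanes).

  t0: a6 10 01 99
  t1: a6 99 10 01
  t2: 01 10 99 a6

RES = [ 0x01  0x10  0x99  0xa6 ]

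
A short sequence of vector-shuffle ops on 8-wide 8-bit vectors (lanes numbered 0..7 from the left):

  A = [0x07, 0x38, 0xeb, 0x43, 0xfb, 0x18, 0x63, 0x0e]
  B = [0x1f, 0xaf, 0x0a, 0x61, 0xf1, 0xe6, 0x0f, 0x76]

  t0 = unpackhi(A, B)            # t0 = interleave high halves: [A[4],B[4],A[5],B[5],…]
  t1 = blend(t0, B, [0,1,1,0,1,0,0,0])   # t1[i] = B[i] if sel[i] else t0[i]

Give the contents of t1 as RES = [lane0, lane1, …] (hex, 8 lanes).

RES = [0xfb, 0xaf, 0x0a, 0xe6, 0xf1, 0x0f, 0x0e, 0x76]

→ t0 |fb|f1|18|e6|63|0f|0e|76|
→ t1 |fb|af|0a|e6|f1|0f|0e|76|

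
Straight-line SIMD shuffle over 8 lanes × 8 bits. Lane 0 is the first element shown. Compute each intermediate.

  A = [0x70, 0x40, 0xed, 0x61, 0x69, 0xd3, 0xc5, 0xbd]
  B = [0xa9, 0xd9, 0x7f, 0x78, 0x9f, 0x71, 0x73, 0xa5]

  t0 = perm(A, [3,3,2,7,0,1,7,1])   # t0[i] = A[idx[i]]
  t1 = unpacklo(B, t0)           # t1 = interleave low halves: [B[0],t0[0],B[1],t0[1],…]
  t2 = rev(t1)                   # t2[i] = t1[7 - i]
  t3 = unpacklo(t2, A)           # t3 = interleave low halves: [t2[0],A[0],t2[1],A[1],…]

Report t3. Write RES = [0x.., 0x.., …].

RES = [0xbd, 0x70, 0x78, 0x40, 0xed, 0xed, 0x7f, 0x61]

t0 = [0x61, 0x61, 0xed, 0xbd, 0x70, 0x40, 0xbd, 0x40]
t1 = [0xa9, 0x61, 0xd9, 0x61, 0x7f, 0xed, 0x78, 0xbd]
t2 = [0xbd, 0x78, 0xed, 0x7f, 0x61, 0xd9, 0x61, 0xa9]
t3 = [0xbd, 0x70, 0x78, 0x40, 0xed, 0xed, 0x7f, 0x61]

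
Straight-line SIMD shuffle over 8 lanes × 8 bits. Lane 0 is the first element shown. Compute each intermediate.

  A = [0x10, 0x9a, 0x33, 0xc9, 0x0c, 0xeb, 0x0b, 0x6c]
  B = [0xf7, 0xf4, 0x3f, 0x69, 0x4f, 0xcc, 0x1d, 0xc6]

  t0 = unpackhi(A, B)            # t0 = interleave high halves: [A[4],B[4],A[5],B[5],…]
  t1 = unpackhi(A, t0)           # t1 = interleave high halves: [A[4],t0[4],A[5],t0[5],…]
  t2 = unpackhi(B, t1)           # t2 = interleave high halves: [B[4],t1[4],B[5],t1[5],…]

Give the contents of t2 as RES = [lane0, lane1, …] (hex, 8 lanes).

RES = [0x4f, 0x0b, 0xcc, 0x6c, 0x1d, 0x6c, 0xc6, 0xc6]

→ t0 |0c|4f|eb|cc|0b|1d|6c|c6|
→ t1 |0c|0b|eb|1d|0b|6c|6c|c6|
→ t2 |4f|0b|cc|6c|1d|6c|c6|c6|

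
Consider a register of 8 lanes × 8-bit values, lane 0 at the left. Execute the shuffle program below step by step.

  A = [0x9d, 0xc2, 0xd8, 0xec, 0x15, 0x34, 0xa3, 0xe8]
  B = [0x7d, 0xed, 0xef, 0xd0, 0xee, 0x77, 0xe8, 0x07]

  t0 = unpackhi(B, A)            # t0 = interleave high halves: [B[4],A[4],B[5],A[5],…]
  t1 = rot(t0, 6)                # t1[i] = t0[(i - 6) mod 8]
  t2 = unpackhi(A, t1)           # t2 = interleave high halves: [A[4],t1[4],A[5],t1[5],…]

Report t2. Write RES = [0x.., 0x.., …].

RES = [ 0x15  0x07  0x34  0xe8  0xa3  0xee  0xe8  0x15 ]

t0 = [0xee, 0x15, 0x77, 0x34, 0xe8, 0xa3, 0x07, 0xe8]
t1 = [0x77, 0x34, 0xe8, 0xa3, 0x07, 0xe8, 0xee, 0x15]
t2 = [0x15, 0x07, 0x34, 0xe8, 0xa3, 0xee, 0xe8, 0x15]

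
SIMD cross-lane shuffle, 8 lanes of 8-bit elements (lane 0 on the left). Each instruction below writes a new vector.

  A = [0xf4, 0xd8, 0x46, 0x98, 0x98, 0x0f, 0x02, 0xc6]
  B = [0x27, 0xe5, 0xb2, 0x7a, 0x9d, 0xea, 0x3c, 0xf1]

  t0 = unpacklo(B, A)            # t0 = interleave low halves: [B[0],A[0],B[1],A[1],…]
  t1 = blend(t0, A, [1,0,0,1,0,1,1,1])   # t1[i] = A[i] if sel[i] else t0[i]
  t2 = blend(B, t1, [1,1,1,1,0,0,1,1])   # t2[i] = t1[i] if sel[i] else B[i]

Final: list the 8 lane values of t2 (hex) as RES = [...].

RES = [0xf4, 0xf4, 0xe5, 0x98, 0x9d, 0xea, 0x02, 0xc6]

  t0: 27 f4 e5 d8 b2 46 7a 98
  t1: f4 f4 e5 98 b2 0f 02 c6
  t2: f4 f4 e5 98 9d ea 02 c6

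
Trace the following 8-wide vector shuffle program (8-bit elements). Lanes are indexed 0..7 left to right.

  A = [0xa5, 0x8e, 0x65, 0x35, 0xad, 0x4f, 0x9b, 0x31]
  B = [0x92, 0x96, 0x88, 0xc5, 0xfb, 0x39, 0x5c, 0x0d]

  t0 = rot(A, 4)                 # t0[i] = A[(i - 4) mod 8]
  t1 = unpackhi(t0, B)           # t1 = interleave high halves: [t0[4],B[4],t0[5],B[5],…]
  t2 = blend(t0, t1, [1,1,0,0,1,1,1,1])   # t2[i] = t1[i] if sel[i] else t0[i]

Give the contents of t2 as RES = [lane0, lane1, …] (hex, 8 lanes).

→ t0 |ad|4f|9b|31|a5|8e|65|35|
→ t1 |a5|fb|8e|39|65|5c|35|0d|
→ t2 |a5|fb|9b|31|65|5c|35|0d|

RES = [0xa5, 0xfb, 0x9b, 0x31, 0x65, 0x5c, 0x35, 0x0d]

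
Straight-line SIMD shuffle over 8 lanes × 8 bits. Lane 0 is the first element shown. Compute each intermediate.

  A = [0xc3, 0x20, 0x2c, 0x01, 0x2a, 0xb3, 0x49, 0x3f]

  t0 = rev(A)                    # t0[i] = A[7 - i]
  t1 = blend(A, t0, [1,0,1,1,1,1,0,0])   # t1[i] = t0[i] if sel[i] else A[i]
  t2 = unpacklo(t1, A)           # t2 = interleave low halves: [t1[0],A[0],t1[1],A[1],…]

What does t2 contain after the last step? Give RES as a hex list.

  t0: 3f 49 b3 2a 01 2c 20 c3
  t1: 3f 20 b3 2a 01 2c 49 3f
  t2: 3f c3 20 20 b3 2c 2a 01

RES = [ 0x3f  0xc3  0x20  0x20  0xb3  0x2c  0x2a  0x01 ]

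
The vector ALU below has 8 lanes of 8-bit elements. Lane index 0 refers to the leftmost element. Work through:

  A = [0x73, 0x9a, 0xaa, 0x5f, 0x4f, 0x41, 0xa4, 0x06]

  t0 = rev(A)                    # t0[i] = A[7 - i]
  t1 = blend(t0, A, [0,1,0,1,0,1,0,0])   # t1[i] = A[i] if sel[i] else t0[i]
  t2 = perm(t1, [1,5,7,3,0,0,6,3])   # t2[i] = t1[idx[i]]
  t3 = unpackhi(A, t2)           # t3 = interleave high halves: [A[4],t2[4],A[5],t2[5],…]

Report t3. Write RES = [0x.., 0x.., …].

RES = [ 0x4f  0x06  0x41  0x06  0xa4  0x9a  0x06  0x5f ]

t0 = [0x06, 0xa4, 0x41, 0x4f, 0x5f, 0xaa, 0x9a, 0x73]
t1 = [0x06, 0x9a, 0x41, 0x5f, 0x5f, 0x41, 0x9a, 0x73]
t2 = [0x9a, 0x41, 0x73, 0x5f, 0x06, 0x06, 0x9a, 0x5f]
t3 = [0x4f, 0x06, 0x41, 0x06, 0xa4, 0x9a, 0x06, 0x5f]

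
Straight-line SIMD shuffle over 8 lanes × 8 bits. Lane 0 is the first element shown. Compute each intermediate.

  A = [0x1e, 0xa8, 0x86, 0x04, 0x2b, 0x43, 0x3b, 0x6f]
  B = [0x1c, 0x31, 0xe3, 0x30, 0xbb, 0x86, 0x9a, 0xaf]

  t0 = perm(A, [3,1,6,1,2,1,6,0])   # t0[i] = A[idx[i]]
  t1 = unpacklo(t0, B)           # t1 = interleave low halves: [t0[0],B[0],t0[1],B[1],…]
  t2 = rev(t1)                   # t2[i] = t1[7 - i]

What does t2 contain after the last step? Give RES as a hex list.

RES = [ 0x30  0xa8  0xe3  0x3b  0x31  0xa8  0x1c  0x04 ]

→ t0 |04|a8|3b|a8|86|a8|3b|1e|
→ t1 |04|1c|a8|31|3b|e3|a8|30|
→ t2 |30|a8|e3|3b|31|a8|1c|04|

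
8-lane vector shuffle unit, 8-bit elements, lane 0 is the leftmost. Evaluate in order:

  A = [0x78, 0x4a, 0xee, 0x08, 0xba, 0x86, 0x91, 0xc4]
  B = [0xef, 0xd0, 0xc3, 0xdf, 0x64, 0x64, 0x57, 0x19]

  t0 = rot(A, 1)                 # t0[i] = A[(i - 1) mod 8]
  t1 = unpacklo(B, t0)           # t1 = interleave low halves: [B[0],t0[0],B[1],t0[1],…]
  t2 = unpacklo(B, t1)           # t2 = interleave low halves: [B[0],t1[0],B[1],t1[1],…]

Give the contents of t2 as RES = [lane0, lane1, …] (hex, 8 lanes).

t0 = [0xc4, 0x78, 0x4a, 0xee, 0x08, 0xba, 0x86, 0x91]
t1 = [0xef, 0xc4, 0xd0, 0x78, 0xc3, 0x4a, 0xdf, 0xee]
t2 = [0xef, 0xef, 0xd0, 0xc4, 0xc3, 0xd0, 0xdf, 0x78]

RES = [ 0xef  0xef  0xd0  0xc4  0xc3  0xd0  0xdf  0x78 ]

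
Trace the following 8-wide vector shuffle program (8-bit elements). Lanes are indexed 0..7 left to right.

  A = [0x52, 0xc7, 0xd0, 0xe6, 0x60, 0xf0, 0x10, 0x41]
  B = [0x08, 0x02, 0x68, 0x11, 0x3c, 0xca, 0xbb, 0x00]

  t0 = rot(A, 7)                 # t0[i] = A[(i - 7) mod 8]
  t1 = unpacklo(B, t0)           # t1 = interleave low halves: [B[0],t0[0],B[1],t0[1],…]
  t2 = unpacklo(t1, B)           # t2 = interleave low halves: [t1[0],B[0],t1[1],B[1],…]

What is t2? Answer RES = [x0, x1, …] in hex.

RES = [ 0x08  0x08  0xc7  0x02  0x02  0x68  0xd0  0x11 ]

  t0: c7 d0 e6 60 f0 10 41 52
  t1: 08 c7 02 d0 68 e6 11 60
  t2: 08 08 c7 02 02 68 d0 11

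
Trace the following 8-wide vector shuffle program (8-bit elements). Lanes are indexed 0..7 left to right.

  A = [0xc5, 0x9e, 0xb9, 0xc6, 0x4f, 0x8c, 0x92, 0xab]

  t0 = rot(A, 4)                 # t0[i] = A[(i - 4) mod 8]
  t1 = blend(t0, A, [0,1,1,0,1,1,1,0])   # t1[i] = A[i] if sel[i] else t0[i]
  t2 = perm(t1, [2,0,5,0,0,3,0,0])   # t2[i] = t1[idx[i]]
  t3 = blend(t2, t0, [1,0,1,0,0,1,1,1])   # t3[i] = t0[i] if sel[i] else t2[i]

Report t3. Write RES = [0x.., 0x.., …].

t0 = [0x4f, 0x8c, 0x92, 0xab, 0xc5, 0x9e, 0xb9, 0xc6]
t1 = [0x4f, 0x9e, 0xb9, 0xab, 0x4f, 0x8c, 0x92, 0xc6]
t2 = [0xb9, 0x4f, 0x8c, 0x4f, 0x4f, 0xab, 0x4f, 0x4f]
t3 = [0x4f, 0x4f, 0x92, 0x4f, 0x4f, 0x9e, 0xb9, 0xc6]

RES = [ 0x4f  0x4f  0x92  0x4f  0x4f  0x9e  0xb9  0xc6 ]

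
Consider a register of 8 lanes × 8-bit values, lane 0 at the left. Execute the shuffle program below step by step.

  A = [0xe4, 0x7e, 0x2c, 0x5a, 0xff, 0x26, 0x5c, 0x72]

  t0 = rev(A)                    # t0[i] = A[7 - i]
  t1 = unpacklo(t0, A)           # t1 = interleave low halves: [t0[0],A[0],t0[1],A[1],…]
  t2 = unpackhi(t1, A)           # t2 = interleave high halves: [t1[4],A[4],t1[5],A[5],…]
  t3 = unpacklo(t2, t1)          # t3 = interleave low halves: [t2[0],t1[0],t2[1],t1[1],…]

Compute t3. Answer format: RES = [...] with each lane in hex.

  t0: 72 5c 26 ff 5a 2c 7e e4
  t1: 72 e4 5c 7e 26 2c ff 5a
  t2: 26 ff 2c 26 ff 5c 5a 72
  t3: 26 72 ff e4 2c 5c 26 7e

RES = [0x26, 0x72, 0xff, 0xe4, 0x2c, 0x5c, 0x26, 0x7e]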